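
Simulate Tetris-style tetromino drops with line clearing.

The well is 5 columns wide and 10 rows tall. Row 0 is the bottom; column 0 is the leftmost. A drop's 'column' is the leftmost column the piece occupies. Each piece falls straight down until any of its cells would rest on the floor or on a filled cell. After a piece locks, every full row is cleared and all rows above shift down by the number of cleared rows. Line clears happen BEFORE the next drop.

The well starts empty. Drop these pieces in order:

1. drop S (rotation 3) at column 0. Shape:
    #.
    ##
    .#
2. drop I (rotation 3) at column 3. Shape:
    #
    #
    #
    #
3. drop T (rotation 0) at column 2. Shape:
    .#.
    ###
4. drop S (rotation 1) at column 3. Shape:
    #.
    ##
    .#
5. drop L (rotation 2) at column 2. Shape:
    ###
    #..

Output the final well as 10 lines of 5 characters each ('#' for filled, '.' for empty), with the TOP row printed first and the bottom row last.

Answer: .....
..###
..##.
...##
...##
..###
...#.
#..#.
##.#.
.#.#.

Derivation:
Drop 1: S rot3 at col 0 lands with bottom-row=0; cleared 0 line(s) (total 0); column heights now [3 2 0 0 0], max=3
Drop 2: I rot3 at col 3 lands with bottom-row=0; cleared 0 line(s) (total 0); column heights now [3 2 0 4 0], max=4
Drop 3: T rot0 at col 2 lands with bottom-row=4; cleared 0 line(s) (total 0); column heights now [3 2 5 6 5], max=6
Drop 4: S rot1 at col 3 lands with bottom-row=5; cleared 0 line(s) (total 0); column heights now [3 2 5 8 7], max=8
Drop 5: L rot2 at col 2 lands with bottom-row=7; cleared 0 line(s) (total 0); column heights now [3 2 9 9 9], max=9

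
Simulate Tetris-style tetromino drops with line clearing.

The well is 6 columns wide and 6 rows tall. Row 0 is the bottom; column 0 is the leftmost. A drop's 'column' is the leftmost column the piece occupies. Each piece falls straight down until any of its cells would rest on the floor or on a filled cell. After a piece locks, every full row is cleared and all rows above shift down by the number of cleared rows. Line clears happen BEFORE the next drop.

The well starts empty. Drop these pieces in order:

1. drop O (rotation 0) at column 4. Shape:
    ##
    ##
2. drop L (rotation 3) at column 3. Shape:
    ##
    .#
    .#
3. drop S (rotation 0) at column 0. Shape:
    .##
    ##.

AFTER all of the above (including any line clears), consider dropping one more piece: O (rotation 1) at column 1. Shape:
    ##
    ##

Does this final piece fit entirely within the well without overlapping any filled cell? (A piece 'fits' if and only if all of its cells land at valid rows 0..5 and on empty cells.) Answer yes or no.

Drop 1: O rot0 at col 4 lands with bottom-row=0; cleared 0 line(s) (total 0); column heights now [0 0 0 0 2 2], max=2
Drop 2: L rot3 at col 3 lands with bottom-row=2; cleared 0 line(s) (total 0); column heights now [0 0 0 5 5 2], max=5
Drop 3: S rot0 at col 0 lands with bottom-row=0; cleared 0 line(s) (total 0); column heights now [1 2 2 5 5 2], max=5
Test piece O rot1 at col 1 (width 2): heights before test = [1 2 2 5 5 2]; fits = True

Answer: yes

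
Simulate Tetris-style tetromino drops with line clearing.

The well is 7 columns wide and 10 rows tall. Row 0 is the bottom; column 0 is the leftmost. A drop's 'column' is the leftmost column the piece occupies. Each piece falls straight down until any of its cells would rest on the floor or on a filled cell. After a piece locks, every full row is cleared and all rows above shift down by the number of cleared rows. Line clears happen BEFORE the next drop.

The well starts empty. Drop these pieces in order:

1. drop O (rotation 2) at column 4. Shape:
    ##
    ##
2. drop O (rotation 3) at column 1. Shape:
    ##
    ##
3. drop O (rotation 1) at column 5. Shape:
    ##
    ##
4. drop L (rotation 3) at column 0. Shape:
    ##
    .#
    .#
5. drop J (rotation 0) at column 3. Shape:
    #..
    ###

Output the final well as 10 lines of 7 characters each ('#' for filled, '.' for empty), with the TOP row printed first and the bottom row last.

Answer: .......
.......
.......
.......
...#...
##.###.
.#...##
.#...##
.##.##.
.##.##.

Derivation:
Drop 1: O rot2 at col 4 lands with bottom-row=0; cleared 0 line(s) (total 0); column heights now [0 0 0 0 2 2 0], max=2
Drop 2: O rot3 at col 1 lands with bottom-row=0; cleared 0 line(s) (total 0); column heights now [0 2 2 0 2 2 0], max=2
Drop 3: O rot1 at col 5 lands with bottom-row=2; cleared 0 line(s) (total 0); column heights now [0 2 2 0 2 4 4], max=4
Drop 4: L rot3 at col 0 lands with bottom-row=2; cleared 0 line(s) (total 0); column heights now [5 5 2 0 2 4 4], max=5
Drop 5: J rot0 at col 3 lands with bottom-row=4; cleared 0 line(s) (total 0); column heights now [5 5 2 6 5 5 4], max=6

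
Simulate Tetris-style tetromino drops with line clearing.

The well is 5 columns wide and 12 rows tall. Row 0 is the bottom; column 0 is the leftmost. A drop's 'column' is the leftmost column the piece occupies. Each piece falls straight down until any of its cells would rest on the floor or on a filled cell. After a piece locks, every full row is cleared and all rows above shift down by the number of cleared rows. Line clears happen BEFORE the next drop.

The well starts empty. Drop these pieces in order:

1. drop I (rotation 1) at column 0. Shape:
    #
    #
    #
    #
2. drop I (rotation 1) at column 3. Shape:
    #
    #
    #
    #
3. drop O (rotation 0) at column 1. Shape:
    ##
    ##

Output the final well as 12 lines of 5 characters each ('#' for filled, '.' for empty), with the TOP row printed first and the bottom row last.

Answer: .....
.....
.....
.....
.....
.....
.....
.....
#..#.
#..#.
####.
####.

Derivation:
Drop 1: I rot1 at col 0 lands with bottom-row=0; cleared 0 line(s) (total 0); column heights now [4 0 0 0 0], max=4
Drop 2: I rot1 at col 3 lands with bottom-row=0; cleared 0 line(s) (total 0); column heights now [4 0 0 4 0], max=4
Drop 3: O rot0 at col 1 lands with bottom-row=0; cleared 0 line(s) (total 0); column heights now [4 2 2 4 0], max=4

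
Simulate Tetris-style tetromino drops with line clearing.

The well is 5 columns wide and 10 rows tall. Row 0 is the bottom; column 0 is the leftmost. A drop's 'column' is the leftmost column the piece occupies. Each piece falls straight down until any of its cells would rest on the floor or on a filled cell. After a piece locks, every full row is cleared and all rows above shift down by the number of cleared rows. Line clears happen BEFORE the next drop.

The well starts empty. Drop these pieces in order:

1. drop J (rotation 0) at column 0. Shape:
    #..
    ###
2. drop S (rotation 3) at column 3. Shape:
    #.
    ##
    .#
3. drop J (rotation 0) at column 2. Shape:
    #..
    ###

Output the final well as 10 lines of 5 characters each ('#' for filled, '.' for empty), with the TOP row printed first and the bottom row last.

Drop 1: J rot0 at col 0 lands with bottom-row=0; cleared 0 line(s) (total 0); column heights now [2 1 1 0 0], max=2
Drop 2: S rot3 at col 3 lands with bottom-row=0; cleared 0 line(s) (total 0); column heights now [2 1 1 3 2], max=3
Drop 3: J rot0 at col 2 lands with bottom-row=3; cleared 0 line(s) (total 0); column heights now [2 1 5 4 4], max=5

Answer: .....
.....
.....
.....
.....
..#..
..###
...#.
#..##
###.#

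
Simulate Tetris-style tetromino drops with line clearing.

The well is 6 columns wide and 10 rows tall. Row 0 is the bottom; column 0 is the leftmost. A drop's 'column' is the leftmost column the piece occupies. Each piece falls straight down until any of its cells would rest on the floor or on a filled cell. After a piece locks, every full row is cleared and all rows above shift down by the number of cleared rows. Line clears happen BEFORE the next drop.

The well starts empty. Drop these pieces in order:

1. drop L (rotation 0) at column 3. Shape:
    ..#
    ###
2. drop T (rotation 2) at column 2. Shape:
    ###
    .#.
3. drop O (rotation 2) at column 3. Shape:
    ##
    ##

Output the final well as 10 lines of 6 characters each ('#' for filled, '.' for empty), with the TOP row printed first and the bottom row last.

Drop 1: L rot0 at col 3 lands with bottom-row=0; cleared 0 line(s) (total 0); column heights now [0 0 0 1 1 2], max=2
Drop 2: T rot2 at col 2 lands with bottom-row=1; cleared 0 line(s) (total 0); column heights now [0 0 3 3 3 2], max=3
Drop 3: O rot2 at col 3 lands with bottom-row=3; cleared 0 line(s) (total 0); column heights now [0 0 3 5 5 2], max=5

Answer: ......
......
......
......
......
...##.
...##.
..###.
...#.#
...###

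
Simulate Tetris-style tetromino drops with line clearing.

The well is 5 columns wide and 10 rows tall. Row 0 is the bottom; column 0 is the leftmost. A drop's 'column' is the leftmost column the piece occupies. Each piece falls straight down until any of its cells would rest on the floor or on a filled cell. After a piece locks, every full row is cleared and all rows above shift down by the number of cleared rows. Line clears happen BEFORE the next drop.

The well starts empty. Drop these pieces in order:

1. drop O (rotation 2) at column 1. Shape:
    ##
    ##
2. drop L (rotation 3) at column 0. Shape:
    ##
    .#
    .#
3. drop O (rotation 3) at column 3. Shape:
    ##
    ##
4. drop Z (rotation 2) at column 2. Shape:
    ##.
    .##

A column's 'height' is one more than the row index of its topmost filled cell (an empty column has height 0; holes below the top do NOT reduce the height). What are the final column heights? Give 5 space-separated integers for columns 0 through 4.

Drop 1: O rot2 at col 1 lands with bottom-row=0; cleared 0 line(s) (total 0); column heights now [0 2 2 0 0], max=2
Drop 2: L rot3 at col 0 lands with bottom-row=2; cleared 0 line(s) (total 0); column heights now [5 5 2 0 0], max=5
Drop 3: O rot3 at col 3 lands with bottom-row=0; cleared 0 line(s) (total 0); column heights now [5 5 2 2 2], max=5
Drop 4: Z rot2 at col 2 lands with bottom-row=2; cleared 0 line(s) (total 0); column heights now [5 5 4 4 3], max=5

Answer: 5 5 4 4 3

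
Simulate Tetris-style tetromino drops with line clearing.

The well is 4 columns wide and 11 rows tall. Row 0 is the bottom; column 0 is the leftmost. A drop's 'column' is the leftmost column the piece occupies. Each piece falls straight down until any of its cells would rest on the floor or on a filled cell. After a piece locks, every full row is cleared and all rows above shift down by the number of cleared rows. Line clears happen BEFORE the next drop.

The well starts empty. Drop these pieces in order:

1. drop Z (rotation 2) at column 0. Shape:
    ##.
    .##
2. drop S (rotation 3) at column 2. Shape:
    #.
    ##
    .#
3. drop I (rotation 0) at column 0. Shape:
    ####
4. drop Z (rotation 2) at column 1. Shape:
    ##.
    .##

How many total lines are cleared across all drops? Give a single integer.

Drop 1: Z rot2 at col 0 lands with bottom-row=0; cleared 0 line(s) (total 0); column heights now [2 2 1 0], max=2
Drop 2: S rot3 at col 2 lands with bottom-row=0; cleared 1 line(s) (total 1); column heights now [0 1 2 1], max=2
Drop 3: I rot0 at col 0 lands with bottom-row=2; cleared 1 line(s) (total 2); column heights now [0 1 2 1], max=2
Drop 4: Z rot2 at col 1 lands with bottom-row=2; cleared 0 line(s) (total 2); column heights now [0 4 4 3], max=4

Answer: 2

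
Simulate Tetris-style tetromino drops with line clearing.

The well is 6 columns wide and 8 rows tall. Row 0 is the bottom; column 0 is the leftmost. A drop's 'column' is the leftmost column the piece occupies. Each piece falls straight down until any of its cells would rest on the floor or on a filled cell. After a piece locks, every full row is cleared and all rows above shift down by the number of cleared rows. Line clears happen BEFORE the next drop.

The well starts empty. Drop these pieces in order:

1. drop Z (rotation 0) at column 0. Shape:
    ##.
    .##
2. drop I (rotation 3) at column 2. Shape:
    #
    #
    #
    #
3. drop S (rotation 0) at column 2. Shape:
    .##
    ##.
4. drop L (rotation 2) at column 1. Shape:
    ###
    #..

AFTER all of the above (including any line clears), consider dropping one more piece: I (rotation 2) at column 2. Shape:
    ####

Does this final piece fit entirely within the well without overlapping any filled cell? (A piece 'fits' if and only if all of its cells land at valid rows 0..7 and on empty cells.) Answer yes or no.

Answer: no

Derivation:
Drop 1: Z rot0 at col 0 lands with bottom-row=0; cleared 0 line(s) (total 0); column heights now [2 2 1 0 0 0], max=2
Drop 2: I rot3 at col 2 lands with bottom-row=1; cleared 0 line(s) (total 0); column heights now [2 2 5 0 0 0], max=5
Drop 3: S rot0 at col 2 lands with bottom-row=5; cleared 0 line(s) (total 0); column heights now [2 2 6 7 7 0], max=7
Drop 4: L rot2 at col 1 lands with bottom-row=6; cleared 0 line(s) (total 0); column heights now [2 8 8 8 7 0], max=8
Test piece I rot2 at col 2 (width 4): heights before test = [2 8 8 8 7 0]; fits = False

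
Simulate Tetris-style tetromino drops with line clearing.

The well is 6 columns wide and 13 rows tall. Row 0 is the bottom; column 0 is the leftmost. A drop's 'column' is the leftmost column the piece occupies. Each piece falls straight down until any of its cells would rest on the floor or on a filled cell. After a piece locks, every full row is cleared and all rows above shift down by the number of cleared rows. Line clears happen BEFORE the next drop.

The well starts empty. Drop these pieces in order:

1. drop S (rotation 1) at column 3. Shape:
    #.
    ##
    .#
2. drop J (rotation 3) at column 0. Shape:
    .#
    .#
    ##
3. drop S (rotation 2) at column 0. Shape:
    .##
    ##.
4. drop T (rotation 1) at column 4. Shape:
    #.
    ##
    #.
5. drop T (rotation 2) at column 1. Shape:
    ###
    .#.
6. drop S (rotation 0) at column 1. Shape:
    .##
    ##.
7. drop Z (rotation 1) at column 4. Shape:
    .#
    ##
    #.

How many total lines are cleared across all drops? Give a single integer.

Drop 1: S rot1 at col 3 lands with bottom-row=0; cleared 0 line(s) (total 0); column heights now [0 0 0 3 2 0], max=3
Drop 2: J rot3 at col 0 lands with bottom-row=0; cleared 0 line(s) (total 0); column heights now [1 3 0 3 2 0], max=3
Drop 3: S rot2 at col 0 lands with bottom-row=3; cleared 0 line(s) (total 0); column heights now [4 5 5 3 2 0], max=5
Drop 4: T rot1 at col 4 lands with bottom-row=2; cleared 0 line(s) (total 0); column heights now [4 5 5 3 5 4], max=5
Drop 5: T rot2 at col 1 lands with bottom-row=5; cleared 0 line(s) (total 0); column heights now [4 7 7 7 5 4], max=7
Drop 6: S rot0 at col 1 lands with bottom-row=7; cleared 0 line(s) (total 0); column heights now [4 8 9 9 5 4], max=9
Drop 7: Z rot1 at col 4 lands with bottom-row=5; cleared 0 line(s) (total 0); column heights now [4 8 9 9 7 8], max=9

Answer: 0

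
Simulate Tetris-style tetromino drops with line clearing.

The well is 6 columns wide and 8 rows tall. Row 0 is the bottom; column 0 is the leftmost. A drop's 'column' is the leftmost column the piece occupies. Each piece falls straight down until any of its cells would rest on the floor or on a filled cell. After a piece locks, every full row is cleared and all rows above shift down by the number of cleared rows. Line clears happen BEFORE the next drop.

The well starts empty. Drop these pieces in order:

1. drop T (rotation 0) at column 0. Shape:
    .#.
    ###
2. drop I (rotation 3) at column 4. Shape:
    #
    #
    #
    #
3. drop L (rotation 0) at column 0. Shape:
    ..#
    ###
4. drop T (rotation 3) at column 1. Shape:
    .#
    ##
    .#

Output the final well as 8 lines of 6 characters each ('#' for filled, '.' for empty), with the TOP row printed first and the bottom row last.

Answer: ......
..#...
.##...
..#...
..#.#.
###.#.
.#..#.
###.#.

Derivation:
Drop 1: T rot0 at col 0 lands with bottom-row=0; cleared 0 line(s) (total 0); column heights now [1 2 1 0 0 0], max=2
Drop 2: I rot3 at col 4 lands with bottom-row=0; cleared 0 line(s) (total 0); column heights now [1 2 1 0 4 0], max=4
Drop 3: L rot0 at col 0 lands with bottom-row=2; cleared 0 line(s) (total 0); column heights now [3 3 4 0 4 0], max=4
Drop 4: T rot3 at col 1 lands with bottom-row=4; cleared 0 line(s) (total 0); column heights now [3 6 7 0 4 0], max=7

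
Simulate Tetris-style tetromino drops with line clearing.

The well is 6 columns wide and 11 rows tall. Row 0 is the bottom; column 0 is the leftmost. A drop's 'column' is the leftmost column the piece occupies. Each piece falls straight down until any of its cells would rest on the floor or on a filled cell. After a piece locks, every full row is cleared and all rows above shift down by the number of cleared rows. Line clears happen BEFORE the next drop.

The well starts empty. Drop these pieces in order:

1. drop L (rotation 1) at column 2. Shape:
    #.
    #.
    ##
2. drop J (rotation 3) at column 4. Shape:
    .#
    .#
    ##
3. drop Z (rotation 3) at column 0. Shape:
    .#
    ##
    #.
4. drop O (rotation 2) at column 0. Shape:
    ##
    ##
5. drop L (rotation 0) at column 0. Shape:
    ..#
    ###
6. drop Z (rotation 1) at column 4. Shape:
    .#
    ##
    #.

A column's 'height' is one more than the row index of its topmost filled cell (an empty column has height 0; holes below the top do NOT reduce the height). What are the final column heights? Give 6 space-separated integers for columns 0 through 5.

Answer: 6 6 7 1 4 5

Derivation:
Drop 1: L rot1 at col 2 lands with bottom-row=0; cleared 0 line(s) (total 0); column heights now [0 0 3 1 0 0], max=3
Drop 2: J rot3 at col 4 lands with bottom-row=0; cleared 0 line(s) (total 0); column heights now [0 0 3 1 1 3], max=3
Drop 3: Z rot3 at col 0 lands with bottom-row=0; cleared 0 line(s) (total 0); column heights now [2 3 3 1 1 3], max=3
Drop 4: O rot2 at col 0 lands with bottom-row=3; cleared 0 line(s) (total 0); column heights now [5 5 3 1 1 3], max=5
Drop 5: L rot0 at col 0 lands with bottom-row=5; cleared 0 line(s) (total 0); column heights now [6 6 7 1 1 3], max=7
Drop 6: Z rot1 at col 4 lands with bottom-row=2; cleared 0 line(s) (total 0); column heights now [6 6 7 1 4 5], max=7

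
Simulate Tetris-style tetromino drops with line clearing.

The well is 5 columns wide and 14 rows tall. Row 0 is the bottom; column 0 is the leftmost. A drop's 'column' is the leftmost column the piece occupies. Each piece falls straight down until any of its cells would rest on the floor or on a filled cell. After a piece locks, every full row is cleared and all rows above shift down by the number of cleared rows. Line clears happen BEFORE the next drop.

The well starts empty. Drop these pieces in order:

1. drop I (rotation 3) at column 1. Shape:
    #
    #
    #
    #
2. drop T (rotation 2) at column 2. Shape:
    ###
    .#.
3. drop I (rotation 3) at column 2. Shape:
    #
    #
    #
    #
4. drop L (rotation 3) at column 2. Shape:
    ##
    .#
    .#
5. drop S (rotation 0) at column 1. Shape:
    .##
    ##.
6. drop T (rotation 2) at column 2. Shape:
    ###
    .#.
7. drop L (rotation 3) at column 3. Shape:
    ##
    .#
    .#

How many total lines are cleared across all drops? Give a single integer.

Answer: 0

Derivation:
Drop 1: I rot3 at col 1 lands with bottom-row=0; cleared 0 line(s) (total 0); column heights now [0 4 0 0 0], max=4
Drop 2: T rot2 at col 2 lands with bottom-row=0; cleared 0 line(s) (total 0); column heights now [0 4 2 2 2], max=4
Drop 3: I rot3 at col 2 lands with bottom-row=2; cleared 0 line(s) (total 0); column heights now [0 4 6 2 2], max=6
Drop 4: L rot3 at col 2 lands with bottom-row=4; cleared 0 line(s) (total 0); column heights now [0 4 7 7 2], max=7
Drop 5: S rot0 at col 1 lands with bottom-row=7; cleared 0 line(s) (total 0); column heights now [0 8 9 9 2], max=9
Drop 6: T rot2 at col 2 lands with bottom-row=9; cleared 0 line(s) (total 0); column heights now [0 8 11 11 11], max=11
Drop 7: L rot3 at col 3 lands with bottom-row=11; cleared 0 line(s) (total 0); column heights now [0 8 11 14 14], max=14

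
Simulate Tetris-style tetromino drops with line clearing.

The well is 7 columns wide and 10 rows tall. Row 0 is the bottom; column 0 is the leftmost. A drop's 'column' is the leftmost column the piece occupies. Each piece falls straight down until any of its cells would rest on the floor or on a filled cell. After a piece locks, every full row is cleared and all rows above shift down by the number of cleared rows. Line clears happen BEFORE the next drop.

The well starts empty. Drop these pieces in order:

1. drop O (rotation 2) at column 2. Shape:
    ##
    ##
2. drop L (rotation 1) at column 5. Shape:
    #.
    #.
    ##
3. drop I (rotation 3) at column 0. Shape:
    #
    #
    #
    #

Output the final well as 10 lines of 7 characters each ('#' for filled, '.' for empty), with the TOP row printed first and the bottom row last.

Drop 1: O rot2 at col 2 lands with bottom-row=0; cleared 0 line(s) (total 0); column heights now [0 0 2 2 0 0 0], max=2
Drop 2: L rot1 at col 5 lands with bottom-row=0; cleared 0 line(s) (total 0); column heights now [0 0 2 2 0 3 1], max=3
Drop 3: I rot3 at col 0 lands with bottom-row=0; cleared 0 line(s) (total 0); column heights now [4 0 2 2 0 3 1], max=4

Answer: .......
.......
.......
.......
.......
.......
#......
#....#.
#.##.#.
#.##.##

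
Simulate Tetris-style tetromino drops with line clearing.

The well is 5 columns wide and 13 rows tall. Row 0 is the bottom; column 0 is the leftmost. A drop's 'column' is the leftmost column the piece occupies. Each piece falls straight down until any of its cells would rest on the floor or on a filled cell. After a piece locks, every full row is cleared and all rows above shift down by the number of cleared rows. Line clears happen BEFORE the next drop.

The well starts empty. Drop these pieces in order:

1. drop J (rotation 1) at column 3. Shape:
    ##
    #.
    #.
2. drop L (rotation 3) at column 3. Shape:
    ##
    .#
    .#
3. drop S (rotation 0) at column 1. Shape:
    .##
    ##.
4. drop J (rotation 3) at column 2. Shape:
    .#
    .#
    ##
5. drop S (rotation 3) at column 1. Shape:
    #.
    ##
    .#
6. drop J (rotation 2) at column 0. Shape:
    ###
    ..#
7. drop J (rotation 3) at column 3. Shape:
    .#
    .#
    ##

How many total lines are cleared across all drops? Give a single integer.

Drop 1: J rot1 at col 3 lands with bottom-row=0; cleared 0 line(s) (total 0); column heights now [0 0 0 3 3], max=3
Drop 2: L rot3 at col 3 lands with bottom-row=3; cleared 0 line(s) (total 0); column heights now [0 0 0 6 6], max=6
Drop 3: S rot0 at col 1 lands with bottom-row=5; cleared 0 line(s) (total 0); column heights now [0 6 7 7 6], max=7
Drop 4: J rot3 at col 2 lands with bottom-row=7; cleared 0 line(s) (total 0); column heights now [0 6 8 10 6], max=10
Drop 5: S rot3 at col 1 lands with bottom-row=8; cleared 0 line(s) (total 0); column heights now [0 11 10 10 6], max=11
Drop 6: J rot2 at col 0 lands with bottom-row=10; cleared 0 line(s) (total 0); column heights now [12 12 12 10 6], max=12
Drop 7: J rot3 at col 3 lands with bottom-row=10; cleared 0 line(s) (total 0); column heights now [12 12 12 11 13], max=13

Answer: 0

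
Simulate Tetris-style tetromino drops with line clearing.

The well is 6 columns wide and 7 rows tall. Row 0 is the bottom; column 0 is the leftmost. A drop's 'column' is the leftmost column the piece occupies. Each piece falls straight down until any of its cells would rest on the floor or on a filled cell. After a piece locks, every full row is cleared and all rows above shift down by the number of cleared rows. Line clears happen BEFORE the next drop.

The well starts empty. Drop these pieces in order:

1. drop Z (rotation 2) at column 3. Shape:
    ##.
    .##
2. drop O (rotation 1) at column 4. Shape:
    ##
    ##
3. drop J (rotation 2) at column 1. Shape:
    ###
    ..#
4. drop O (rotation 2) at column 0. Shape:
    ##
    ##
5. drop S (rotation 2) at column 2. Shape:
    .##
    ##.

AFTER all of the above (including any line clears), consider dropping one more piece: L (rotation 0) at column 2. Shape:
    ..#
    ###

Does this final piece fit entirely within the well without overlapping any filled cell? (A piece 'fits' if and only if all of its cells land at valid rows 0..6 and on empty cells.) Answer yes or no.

Answer: no

Derivation:
Drop 1: Z rot2 at col 3 lands with bottom-row=0; cleared 0 line(s) (total 0); column heights now [0 0 0 2 2 1], max=2
Drop 2: O rot1 at col 4 lands with bottom-row=2; cleared 0 line(s) (total 0); column heights now [0 0 0 2 4 4], max=4
Drop 3: J rot2 at col 1 lands with bottom-row=2; cleared 0 line(s) (total 0); column heights now [0 4 4 4 4 4], max=4
Drop 4: O rot2 at col 0 lands with bottom-row=4; cleared 0 line(s) (total 0); column heights now [6 6 4 4 4 4], max=6
Drop 5: S rot2 at col 2 lands with bottom-row=4; cleared 0 line(s) (total 0); column heights now [6 6 5 6 6 4], max=6
Test piece L rot0 at col 2 (width 3): heights before test = [6 6 5 6 6 4]; fits = False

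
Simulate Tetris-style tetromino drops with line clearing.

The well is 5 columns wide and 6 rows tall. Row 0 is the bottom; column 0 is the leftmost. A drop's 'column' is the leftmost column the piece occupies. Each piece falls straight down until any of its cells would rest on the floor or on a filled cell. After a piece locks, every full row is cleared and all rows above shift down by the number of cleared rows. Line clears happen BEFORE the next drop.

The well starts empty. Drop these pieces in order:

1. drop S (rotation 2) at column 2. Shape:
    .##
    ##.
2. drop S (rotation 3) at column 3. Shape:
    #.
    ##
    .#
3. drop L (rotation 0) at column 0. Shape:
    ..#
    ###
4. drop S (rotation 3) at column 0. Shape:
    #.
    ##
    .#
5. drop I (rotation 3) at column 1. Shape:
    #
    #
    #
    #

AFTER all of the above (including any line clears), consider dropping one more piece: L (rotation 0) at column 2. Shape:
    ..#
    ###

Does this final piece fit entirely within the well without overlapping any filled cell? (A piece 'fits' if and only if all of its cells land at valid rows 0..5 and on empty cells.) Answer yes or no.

Answer: yes

Derivation:
Drop 1: S rot2 at col 2 lands with bottom-row=0; cleared 0 line(s) (total 0); column heights now [0 0 1 2 2], max=2
Drop 2: S rot3 at col 3 lands with bottom-row=2; cleared 0 line(s) (total 0); column heights now [0 0 1 5 4], max=5
Drop 3: L rot0 at col 0 lands with bottom-row=1; cleared 1 line(s) (total 1); column heights now [0 0 2 4 3], max=4
Drop 4: S rot3 at col 0 lands with bottom-row=0; cleared 0 line(s) (total 1); column heights now [3 2 2 4 3], max=4
Drop 5: I rot3 at col 1 lands with bottom-row=2; cleared 0 line(s) (total 1); column heights now [3 6 2 4 3], max=6
Test piece L rot0 at col 2 (width 3): heights before test = [3 6 2 4 3]; fits = True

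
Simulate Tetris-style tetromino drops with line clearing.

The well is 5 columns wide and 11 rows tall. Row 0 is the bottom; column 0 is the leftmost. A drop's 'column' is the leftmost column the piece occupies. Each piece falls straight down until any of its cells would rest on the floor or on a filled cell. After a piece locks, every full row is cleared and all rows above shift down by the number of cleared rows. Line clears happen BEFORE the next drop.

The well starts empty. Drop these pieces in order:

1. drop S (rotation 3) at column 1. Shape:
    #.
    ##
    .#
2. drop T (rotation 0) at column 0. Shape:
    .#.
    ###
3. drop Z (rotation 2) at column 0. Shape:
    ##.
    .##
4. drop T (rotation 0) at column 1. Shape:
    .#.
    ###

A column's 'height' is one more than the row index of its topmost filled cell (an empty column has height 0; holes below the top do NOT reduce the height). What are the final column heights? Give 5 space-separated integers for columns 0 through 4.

Answer: 7 8 9 8 0

Derivation:
Drop 1: S rot3 at col 1 lands with bottom-row=0; cleared 0 line(s) (total 0); column heights now [0 3 2 0 0], max=3
Drop 2: T rot0 at col 0 lands with bottom-row=3; cleared 0 line(s) (total 0); column heights now [4 5 4 0 0], max=5
Drop 3: Z rot2 at col 0 lands with bottom-row=5; cleared 0 line(s) (total 0); column heights now [7 7 6 0 0], max=7
Drop 4: T rot0 at col 1 lands with bottom-row=7; cleared 0 line(s) (total 0); column heights now [7 8 9 8 0], max=9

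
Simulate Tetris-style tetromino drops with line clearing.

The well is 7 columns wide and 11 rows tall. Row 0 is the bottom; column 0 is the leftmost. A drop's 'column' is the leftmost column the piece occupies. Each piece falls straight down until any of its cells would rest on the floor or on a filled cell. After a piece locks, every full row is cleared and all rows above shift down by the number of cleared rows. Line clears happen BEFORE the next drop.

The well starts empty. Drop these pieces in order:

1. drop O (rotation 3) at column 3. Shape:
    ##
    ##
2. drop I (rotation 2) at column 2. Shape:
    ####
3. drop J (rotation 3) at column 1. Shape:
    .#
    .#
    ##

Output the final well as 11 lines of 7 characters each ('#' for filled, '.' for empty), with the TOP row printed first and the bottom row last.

Drop 1: O rot3 at col 3 lands with bottom-row=0; cleared 0 line(s) (total 0); column heights now [0 0 0 2 2 0 0], max=2
Drop 2: I rot2 at col 2 lands with bottom-row=2; cleared 0 line(s) (total 0); column heights now [0 0 3 3 3 3 0], max=3
Drop 3: J rot3 at col 1 lands with bottom-row=3; cleared 0 line(s) (total 0); column heights now [0 4 6 3 3 3 0], max=6

Answer: .......
.......
.......
.......
.......
..#....
..#....
.##....
..####.
...##..
...##..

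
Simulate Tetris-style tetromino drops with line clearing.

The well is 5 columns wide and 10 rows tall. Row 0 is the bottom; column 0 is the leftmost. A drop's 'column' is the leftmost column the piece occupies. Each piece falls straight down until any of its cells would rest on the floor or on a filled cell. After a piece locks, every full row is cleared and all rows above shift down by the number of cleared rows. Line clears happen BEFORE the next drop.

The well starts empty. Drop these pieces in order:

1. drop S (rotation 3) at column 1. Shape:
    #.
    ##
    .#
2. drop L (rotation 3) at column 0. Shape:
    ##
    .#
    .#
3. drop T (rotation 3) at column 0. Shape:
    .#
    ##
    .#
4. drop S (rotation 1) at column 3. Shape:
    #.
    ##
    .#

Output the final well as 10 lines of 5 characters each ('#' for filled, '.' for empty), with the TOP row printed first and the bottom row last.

Drop 1: S rot3 at col 1 lands with bottom-row=0; cleared 0 line(s) (total 0); column heights now [0 3 2 0 0], max=3
Drop 2: L rot3 at col 0 lands with bottom-row=3; cleared 0 line(s) (total 0); column heights now [6 6 2 0 0], max=6
Drop 3: T rot3 at col 0 lands with bottom-row=6; cleared 0 line(s) (total 0); column heights now [8 9 2 0 0], max=9
Drop 4: S rot1 at col 3 lands with bottom-row=0; cleared 0 line(s) (total 0); column heights now [8 9 2 3 2], max=9

Answer: .....
.#...
##...
.#...
##...
.#...
.#...
.#.#.
.####
..#.#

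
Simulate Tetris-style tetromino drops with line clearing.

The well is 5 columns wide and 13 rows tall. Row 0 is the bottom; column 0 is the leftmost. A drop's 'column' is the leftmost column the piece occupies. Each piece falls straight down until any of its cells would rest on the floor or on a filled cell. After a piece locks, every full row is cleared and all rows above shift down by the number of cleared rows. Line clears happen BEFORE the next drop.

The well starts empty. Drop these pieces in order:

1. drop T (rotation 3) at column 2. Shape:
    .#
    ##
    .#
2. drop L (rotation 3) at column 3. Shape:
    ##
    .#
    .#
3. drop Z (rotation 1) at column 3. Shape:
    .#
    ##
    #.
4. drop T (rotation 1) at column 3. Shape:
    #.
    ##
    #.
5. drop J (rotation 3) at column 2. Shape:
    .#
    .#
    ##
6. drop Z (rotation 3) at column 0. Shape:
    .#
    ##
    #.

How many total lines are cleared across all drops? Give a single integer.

Drop 1: T rot3 at col 2 lands with bottom-row=0; cleared 0 line(s) (total 0); column heights now [0 0 2 3 0], max=3
Drop 2: L rot3 at col 3 lands with bottom-row=1; cleared 0 line(s) (total 0); column heights now [0 0 2 4 4], max=4
Drop 3: Z rot1 at col 3 lands with bottom-row=4; cleared 0 line(s) (total 0); column heights now [0 0 2 6 7], max=7
Drop 4: T rot1 at col 3 lands with bottom-row=6; cleared 0 line(s) (total 0); column heights now [0 0 2 9 8], max=9
Drop 5: J rot3 at col 2 lands with bottom-row=9; cleared 0 line(s) (total 0); column heights now [0 0 10 12 8], max=12
Drop 6: Z rot3 at col 0 lands with bottom-row=0; cleared 1 line(s) (total 1); column heights now [1 2 9 11 7], max=11

Answer: 1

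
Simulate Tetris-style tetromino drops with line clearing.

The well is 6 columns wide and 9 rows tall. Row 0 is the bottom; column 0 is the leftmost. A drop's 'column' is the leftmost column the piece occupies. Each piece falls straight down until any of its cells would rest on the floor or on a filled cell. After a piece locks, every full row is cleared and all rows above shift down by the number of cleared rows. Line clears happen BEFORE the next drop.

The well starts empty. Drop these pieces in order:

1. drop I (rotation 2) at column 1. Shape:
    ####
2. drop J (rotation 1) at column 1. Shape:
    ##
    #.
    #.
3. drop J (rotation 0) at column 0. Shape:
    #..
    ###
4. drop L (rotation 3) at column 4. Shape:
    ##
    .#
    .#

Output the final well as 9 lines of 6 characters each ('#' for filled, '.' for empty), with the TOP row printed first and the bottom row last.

Answer: ......
......
......
#.....
###...
.##...
.#..##
.#...#
.#####

Derivation:
Drop 1: I rot2 at col 1 lands with bottom-row=0; cleared 0 line(s) (total 0); column heights now [0 1 1 1 1 0], max=1
Drop 2: J rot1 at col 1 lands with bottom-row=1; cleared 0 line(s) (total 0); column heights now [0 4 4 1 1 0], max=4
Drop 3: J rot0 at col 0 lands with bottom-row=4; cleared 0 line(s) (total 0); column heights now [6 5 5 1 1 0], max=6
Drop 4: L rot3 at col 4 lands with bottom-row=0; cleared 0 line(s) (total 0); column heights now [6 5 5 1 3 3], max=6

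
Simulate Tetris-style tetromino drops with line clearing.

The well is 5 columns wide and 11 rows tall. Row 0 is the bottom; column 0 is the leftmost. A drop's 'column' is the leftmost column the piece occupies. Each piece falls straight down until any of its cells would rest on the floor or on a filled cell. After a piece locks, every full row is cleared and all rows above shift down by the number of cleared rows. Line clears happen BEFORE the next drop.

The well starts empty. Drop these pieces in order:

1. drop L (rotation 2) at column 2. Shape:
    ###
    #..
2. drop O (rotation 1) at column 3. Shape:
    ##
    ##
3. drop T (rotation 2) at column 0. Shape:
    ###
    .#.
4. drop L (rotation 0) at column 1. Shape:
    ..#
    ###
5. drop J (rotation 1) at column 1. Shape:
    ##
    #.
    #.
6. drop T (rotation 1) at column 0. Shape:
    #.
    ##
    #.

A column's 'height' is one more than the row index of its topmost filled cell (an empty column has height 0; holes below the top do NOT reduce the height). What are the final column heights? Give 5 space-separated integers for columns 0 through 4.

Answer: 9 8 7 5 3

Derivation:
Drop 1: L rot2 at col 2 lands with bottom-row=0; cleared 0 line(s) (total 0); column heights now [0 0 2 2 2], max=2
Drop 2: O rot1 at col 3 lands with bottom-row=2; cleared 0 line(s) (total 0); column heights now [0 0 2 4 4], max=4
Drop 3: T rot2 at col 0 lands with bottom-row=1; cleared 1 line(s) (total 1); column heights now [0 2 2 3 3], max=3
Drop 4: L rot0 at col 1 lands with bottom-row=3; cleared 0 line(s) (total 1); column heights now [0 4 4 5 3], max=5
Drop 5: J rot1 at col 1 lands with bottom-row=4; cleared 0 line(s) (total 1); column heights now [0 7 7 5 3], max=7
Drop 6: T rot1 at col 0 lands with bottom-row=6; cleared 0 line(s) (total 1); column heights now [9 8 7 5 3], max=9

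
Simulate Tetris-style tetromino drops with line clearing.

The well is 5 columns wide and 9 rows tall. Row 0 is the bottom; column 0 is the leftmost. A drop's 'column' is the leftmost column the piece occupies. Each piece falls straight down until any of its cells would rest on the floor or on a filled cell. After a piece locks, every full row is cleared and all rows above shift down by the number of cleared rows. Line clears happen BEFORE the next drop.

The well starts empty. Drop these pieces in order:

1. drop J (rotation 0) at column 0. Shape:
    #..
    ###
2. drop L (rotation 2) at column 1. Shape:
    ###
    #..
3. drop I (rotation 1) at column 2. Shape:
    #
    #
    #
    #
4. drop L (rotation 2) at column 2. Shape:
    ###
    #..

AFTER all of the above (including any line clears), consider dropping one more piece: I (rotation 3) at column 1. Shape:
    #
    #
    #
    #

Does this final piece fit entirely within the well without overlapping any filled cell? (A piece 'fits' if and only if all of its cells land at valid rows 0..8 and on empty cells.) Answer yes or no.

Answer: yes

Derivation:
Drop 1: J rot0 at col 0 lands with bottom-row=0; cleared 0 line(s) (total 0); column heights now [2 1 1 0 0], max=2
Drop 2: L rot2 at col 1 lands with bottom-row=1; cleared 0 line(s) (total 0); column heights now [2 3 3 3 0], max=3
Drop 3: I rot1 at col 2 lands with bottom-row=3; cleared 0 line(s) (total 0); column heights now [2 3 7 3 0], max=7
Drop 4: L rot2 at col 2 lands with bottom-row=7; cleared 0 line(s) (total 0); column heights now [2 3 9 9 9], max=9
Test piece I rot3 at col 1 (width 1): heights before test = [2 3 9 9 9]; fits = True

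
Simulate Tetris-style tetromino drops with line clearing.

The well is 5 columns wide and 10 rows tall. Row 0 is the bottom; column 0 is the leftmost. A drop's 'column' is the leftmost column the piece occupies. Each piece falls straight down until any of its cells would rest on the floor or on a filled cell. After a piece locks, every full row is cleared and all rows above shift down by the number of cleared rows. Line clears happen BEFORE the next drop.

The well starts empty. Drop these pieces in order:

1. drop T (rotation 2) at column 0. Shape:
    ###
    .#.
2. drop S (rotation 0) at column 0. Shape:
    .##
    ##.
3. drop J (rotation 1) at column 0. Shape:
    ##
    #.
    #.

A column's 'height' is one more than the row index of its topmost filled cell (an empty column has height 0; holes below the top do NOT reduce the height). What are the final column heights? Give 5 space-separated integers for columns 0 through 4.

Answer: 6 6 4 0 0

Derivation:
Drop 1: T rot2 at col 0 lands with bottom-row=0; cleared 0 line(s) (total 0); column heights now [2 2 2 0 0], max=2
Drop 2: S rot0 at col 0 lands with bottom-row=2; cleared 0 line(s) (total 0); column heights now [3 4 4 0 0], max=4
Drop 3: J rot1 at col 0 lands with bottom-row=3; cleared 0 line(s) (total 0); column heights now [6 6 4 0 0], max=6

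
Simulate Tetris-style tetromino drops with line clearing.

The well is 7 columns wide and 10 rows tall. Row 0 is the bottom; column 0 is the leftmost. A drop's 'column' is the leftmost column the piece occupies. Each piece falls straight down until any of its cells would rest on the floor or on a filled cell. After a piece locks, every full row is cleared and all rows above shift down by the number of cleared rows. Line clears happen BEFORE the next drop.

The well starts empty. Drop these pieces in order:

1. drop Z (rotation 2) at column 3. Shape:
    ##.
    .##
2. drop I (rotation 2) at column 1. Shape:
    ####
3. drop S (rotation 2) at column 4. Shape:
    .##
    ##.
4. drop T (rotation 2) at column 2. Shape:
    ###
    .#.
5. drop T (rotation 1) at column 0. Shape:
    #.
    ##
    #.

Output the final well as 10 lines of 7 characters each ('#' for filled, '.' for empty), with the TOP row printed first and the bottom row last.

Answer: .......
.......
.......
.......
.......
#.#####
##.###.
#####..
...##..
....##.

Derivation:
Drop 1: Z rot2 at col 3 lands with bottom-row=0; cleared 0 line(s) (total 0); column heights now [0 0 0 2 2 1 0], max=2
Drop 2: I rot2 at col 1 lands with bottom-row=2; cleared 0 line(s) (total 0); column heights now [0 3 3 3 3 1 0], max=3
Drop 3: S rot2 at col 4 lands with bottom-row=3; cleared 0 line(s) (total 0); column heights now [0 3 3 3 4 5 5], max=5
Drop 4: T rot2 at col 2 lands with bottom-row=3; cleared 0 line(s) (total 0); column heights now [0 3 5 5 5 5 5], max=5
Drop 5: T rot1 at col 0 lands with bottom-row=2; cleared 0 line(s) (total 0); column heights now [5 4 5 5 5 5 5], max=5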